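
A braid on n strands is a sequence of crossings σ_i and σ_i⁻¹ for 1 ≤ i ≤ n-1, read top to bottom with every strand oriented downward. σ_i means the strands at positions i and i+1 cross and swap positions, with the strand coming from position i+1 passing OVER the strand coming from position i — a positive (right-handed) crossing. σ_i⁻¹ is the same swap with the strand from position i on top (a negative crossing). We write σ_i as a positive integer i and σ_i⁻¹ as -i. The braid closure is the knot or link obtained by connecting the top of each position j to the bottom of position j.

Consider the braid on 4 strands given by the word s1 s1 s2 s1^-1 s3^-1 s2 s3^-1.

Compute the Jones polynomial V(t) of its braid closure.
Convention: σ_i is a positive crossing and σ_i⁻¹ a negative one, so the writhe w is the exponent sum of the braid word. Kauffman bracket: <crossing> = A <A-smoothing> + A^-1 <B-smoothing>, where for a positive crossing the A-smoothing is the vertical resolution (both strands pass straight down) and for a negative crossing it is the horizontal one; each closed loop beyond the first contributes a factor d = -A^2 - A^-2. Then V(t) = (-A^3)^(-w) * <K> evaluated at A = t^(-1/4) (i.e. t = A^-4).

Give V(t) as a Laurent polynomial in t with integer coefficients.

Braid: s1 s1 s2 s1^-1 s3^-1 s2 s3^-1 on 4 strands, 7 crossings.
Writhe w = (#positive) - (#negative) = 4 - 3 = 1.
State-sum expansion of <K>. There are 2^7 = 128 states.
Each crossing splits two ways (0=vertical, 1=horizontal). The state's weight is A^(#A-smoothings - #B-smoothings) * d^(loops - 1).
Tabulate the states by total A-exponent and number of loops L (A-exp: L × count):
  A^7: L=3 ×1
  A^5: L=2 ×4, L=4 ×3
  A^3: L=1 ×5, L=3 ×15, L=5 ×1
  A^1: L=2 ×27, L=4 ×8
  A^-1: L=1 ×14, L=3 ×20, L=5 ×1
  A^-3: L=2 ×17, L=4 ×4
  A^-5: L=3 ×7
  A^-7: L=4 ×1
Each group contributes A^e * Σ count * d^(L-1):
Powers of d = -A^2 - A^-2: d^2 = A^4 + 2 + A^-4; d^3 = -A^6 - 3*A^2 - 3*A^-2 - A^-6; d^4 = A^8 + 4*A^4 + 6 + 4*A^-4 + A^-8.
  A^7 * (d^2) = A^11 + 2*A^7 + A^3
  A^5 * (4*d + 3*d^3) = -3*A^11 - 13*A^7 - 13*A^3 - 3*A^-1
  A^3 * (5 + 15*d^2 + d^4) = A^11 + 19*A^7 + 41*A^3 + 19*A^-1 + A^-5
  A^1 * (27*d + 8*d^3) = -8*A^7 - 51*A^3 - 51*A^-1 - 8*A^-5
  A^-1 * (14 + 20*d^2 + d^4) = A^7 + 24*A^3 + 60*A^-1 + 24*A^-5 + A^-9
  A^-3 * (17*d + 4*d^3) = -4*A^3 - 29*A^-1 - 29*A^-5 - 4*A^-9
  A^-5 * (7*d^2) = 7*A^-1 + 14*A^-5 + 7*A^-9
  A^-7 * (d^3) = -A^-1 - 3*A^-5 - 3*A^-9 - A^-13
Summing the groups: <K> = -A^11 + A^7 - 2*A^3 + 2*A^-1 - A^-5 + A^-9 - A^-13
Normalise by the writhe: (-A^3)^(-w) = (-A^3)^(-1) = -A^-3, so f(A) = -A^-3 * <K> = A^8 - A^4 + 2 - 2*A^-4 + A^-8 - A^-12 + A^-16.
Substitute A = t^(-1/4), i.e. A^e → t^(-e/4): V(t) = t^4 - t^3 + t^2 - 2*t + 2 - t^-1 + t^-2

Answer: t^4 - t^3 + t^2 - 2*t + 2 - t^-1 + t^-2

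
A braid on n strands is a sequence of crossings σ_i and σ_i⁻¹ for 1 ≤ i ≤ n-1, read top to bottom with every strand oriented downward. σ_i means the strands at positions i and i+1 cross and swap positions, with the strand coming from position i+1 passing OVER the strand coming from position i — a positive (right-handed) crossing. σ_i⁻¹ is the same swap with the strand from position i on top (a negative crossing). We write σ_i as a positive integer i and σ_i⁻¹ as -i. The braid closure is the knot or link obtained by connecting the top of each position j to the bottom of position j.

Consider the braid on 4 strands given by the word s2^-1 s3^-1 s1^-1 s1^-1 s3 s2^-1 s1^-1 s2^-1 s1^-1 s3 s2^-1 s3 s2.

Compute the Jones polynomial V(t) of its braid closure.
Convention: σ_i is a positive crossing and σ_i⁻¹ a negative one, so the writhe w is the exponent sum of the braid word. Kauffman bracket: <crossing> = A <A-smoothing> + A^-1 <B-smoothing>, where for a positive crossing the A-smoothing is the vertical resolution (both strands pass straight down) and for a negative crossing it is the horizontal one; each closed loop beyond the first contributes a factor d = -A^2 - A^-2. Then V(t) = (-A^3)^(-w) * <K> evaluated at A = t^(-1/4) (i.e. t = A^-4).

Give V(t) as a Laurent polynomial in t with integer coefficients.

1 - t^-1 + 2*t^-2 - 2*t^-3 + 2*t^-4 - 2*t^-5 + 2*t^-6 - t^-7

Derivation:
The presented braid s2^-1 s3^-1 s1^-1 s1^-1 s3 s2^-1 s1^-1 s2^-1 s1^-1 s3 s2^-1 s3 s2 on 4 strands reduces by inverse Markov moves (closure unchanged at each step):
  Deconjugate: the word is γ·β·γ⁻¹ with γ = s2^-1 (prefix) and γ⁻¹ = s2 (suffix); strip both.
  Deconjugate: the word is γ·β·γ⁻¹ with γ = s3^-1 (prefix) and γ⁻¹ = s3 (suffix); strip both.
Reduced to β = s1^-1 s1^-1 s3 s2^-1 s1^-1 s2^-1 s1^-1 s3 s2^-1 on 4 strands, 9 crossings.
Compute on β:
Braid: s1^-1 s1^-1 s3 s2^-1 s1^-1 s2^-1 s1^-1 s3 s2^-1 on 4 strands, 9 crossings.
Writhe w = (#positive) - (#negative) = 2 - 7 = -5.
Computing the Kauffman bracket via state sum. There are 2^9 = 512 states.
For each crossing: s=0 is the vertical smoothing, s=1 horizontal. Crossing k contributes A^(sign_k * (1 - 2*s_k)); loop factor d = -A^2 - A^-2.
Tabulate the states by total A-exponent and number of loops L (A-exp: L × count):
  A^9: L=3 ×1
  A^7: L=2 ×4, L=4 ×5
  A^5: L=1 ×4, L=3 ×26, L=5 ×6
  A^3: L=2 ×43, L=4 ×40, L=6 ×1
  A^1: L=1 ×23, L=3 ×92, L=5 ×11
  A^-1: L=2 ×91, L=4 ×34, L=6 ×1
  A^-3: L=1 ×32, L=3 ×48, L=5 ×4
  A^-5: L=2 ×28, L=4 ×8
  A^-7: L=3 ×9
  A^-9: L=4 ×1
Each group contributes A^e * Σ count * d^(L-1):
Powers of d = -A^2 - A^-2: d^2 = A^4 + 2 + A^-4; d^3 = -A^6 - 3*A^2 - 3*A^-2 - A^-6; d^4 = A^8 + 4*A^4 + 6 + 4*A^-4 + A^-8; d^5 = -A^10 - 5*A^6 - 10*A^2 - 10*A^-2 - 5*A^-6 - A^-10.
  A^9 * (d^2) = A^13 + 2*A^9 + A^5
  A^7 * (4*d + 5*d^3) = -5*A^13 - 19*A^9 - 19*A^5 - 5*A
  A^5 * (4 + 26*d^2 + 6*d^4) = 6*A^13 + 50*A^9 + 92*A^5 + 50*A + 6*A^-3
  A^3 * (43*d + 40*d^3 + d^5) = -A^13 - 45*A^9 - 173*A^5 - 173*A - 45*A^-3 - A^-7
  A^1 * (23 + 92*d^2 + 11*d^4) = 11*A^9 + 136*A^5 + 273*A + 136*A^-3 + 11*A^-7
  A^-1 * (91*d + 34*d^3 + d^5) = -A^9 - 39*A^5 - 203*A - 203*A^-3 - 39*A^-7 - A^-11
  A^-3 * (32 + 48*d^2 + 4*d^4) = 4*A^5 + 64*A + 152*A^-3 + 64*A^-7 + 4*A^-11
  A^-5 * (28*d + 8*d^3) = -8*A - 52*A^-3 - 52*A^-7 - 8*A^-11
  A^-7 * (9*d^2) = 9*A^-3 + 18*A^-7 + 9*A^-11
  A^-9 * (d^3) = -A^-3 - 3*A^-7 - 3*A^-11 - A^-15
Summing the groups: <K> = A^13 - 2*A^9 + 2*A^5 - 2*A + 2*A^-3 - 2*A^-7 + A^-11 - A^-15
Normalise by the writhe: (-A^3)^(-w) = (-A^3)^(5) = -A^15, so f(A) = -A^15 * <K> = -A^28 + 2*A^24 - 2*A^20 + 2*A^16 - 2*A^12 + 2*A^8 - A^4 + 1.
Substitute A = t^(-1/4), i.e. A^e → t^(-e/4): V(t) = 1 - t^-1 + 2*t^-2 - 2*t^-3 + 2*t^-4 - 2*t^-5 + 2*t^-6 - t^-7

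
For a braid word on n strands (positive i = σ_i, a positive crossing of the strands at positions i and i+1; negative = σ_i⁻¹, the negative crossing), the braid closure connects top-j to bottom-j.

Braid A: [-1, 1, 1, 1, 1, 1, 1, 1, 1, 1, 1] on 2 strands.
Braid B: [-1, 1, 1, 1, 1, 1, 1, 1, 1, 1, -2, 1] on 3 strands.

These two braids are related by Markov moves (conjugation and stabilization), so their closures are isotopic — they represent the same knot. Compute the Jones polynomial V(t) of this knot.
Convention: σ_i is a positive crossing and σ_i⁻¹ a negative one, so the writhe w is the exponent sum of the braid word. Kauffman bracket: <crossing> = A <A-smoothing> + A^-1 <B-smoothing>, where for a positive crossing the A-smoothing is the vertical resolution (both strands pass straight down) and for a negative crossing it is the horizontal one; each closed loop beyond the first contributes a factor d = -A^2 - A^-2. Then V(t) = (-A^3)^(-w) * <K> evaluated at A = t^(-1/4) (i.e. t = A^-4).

Markov-equivalent braids have isotopic closures, hence identical knot invariants. Strip the Markov moves from each word to reach a common short braid β, then compute V(t) once on β.
Braid A: s1^-1 s1 s1 s1 s1 s1 s1 s1 s1 s1 s1 on 2 strands reduces by inverse Markov moves (closure unchanged at each step):
  Deconjugate: the word is γ·β·γ⁻¹ with γ = s1^-1 (prefix) and γ⁻¹ = s1 (suffix); strip both.
Reduced to β = s1 s1 s1 s1 s1 s1 s1 s1 s1 on 2 strands, 9 crossings.
Braid B: s1^-1 s1 s1 s1 s1 s1 s1 s1 s1 s1 s2^-1 s1 on 3 strands reduces by inverse Markov moves (closure unchanged at each step):
  Deconjugate: the word is γ·β·γ⁻¹ with γ = s1^-1 (prefix) and γ⁻¹ = s1 (suffix); strip both.
  Destabilize: the word has the form β·s2^-1 where s2^-1 occurs only as the final letter (β ∈ B_2); drop it and the last strand → 2 strands.
Reduced to β = s1 s1 s1 s1 s1 s1 s1 s1 s1 on 2 strands, 9 crossings.
Both give the same β = s1 s1 s1 s1 s1 s1 s1 s1 s1 on 2 strands, so one state sum suffices:
Braid: s1 s1 s1 s1 s1 s1 s1 s1 s1 on 2 strands, 9 crossings.
Writhe w = (#positive) - (#negative) = 9 - 0 = 9.
Enumerate smoothing states for the bracket polynomial. There are 2^9 = 512 states.
Smooth each crossing (0=||, 1=⌣⌢); contribution A^(Σ sign_k(1-2s_k)) * d^(L-1).
Tabulate the states by total A-exponent and number of loops L (A-exp: L × count):
  A^9: L=2 ×1
  A^7: L=1 ×9
  A^5: L=2 ×36
  A^3: L=3 ×84
  A^1: L=4 ×126
  A^-1: L=5 ×126
  A^-3: L=6 ×84
  A^-5: L=7 ×36
  A^-7: L=8 ×9
  A^-9: L=9 ×1
Each group contributes A^e * Σ count * d^(L-1):
Powers of d = -A^2 - A^-2: d^2 = A^4 + 2 + A^-4; d^3 = -A^6 - 3*A^2 - 3*A^-2 - A^-6; d^4 = A^8 + 4*A^4 + 6 + 4*A^-4 + A^-8; d^5 = -A^10 - 5*A^6 - 10*A^2 - 10*A^-2 - 5*A^-6 - A^-10; d^6 = A^12 + 6*A^8 + 15*A^4 + 20 + 15*A^-4 + 6*A^-8 + A^-12; d^7 = -A^14 - 7*A^10 - 21*A^6 - 35*A^2 - 35*A^-2 - 21*A^-6 - 7*A^-10 - A^-14; d^8 = A^16 + 8*A^12 + 28*A^8 + 56*A^4 + 70 + 56*A^-4 + 28*A^-8 + 8*A^-12 + A^-16.
  A^9 * (d) = -A^11 - A^7
  A^7 * (9) = 9*A^7
  A^5 * (36*d) = -36*A^7 - 36*A^3
  A^3 * (84*d^2) = 84*A^7 + 168*A^3 + 84*A^-1
  A^1 * (126*d^3) = -126*A^7 - 378*A^3 - 378*A^-1 - 126*A^-5
  A^-1 * (126*d^4) = 126*A^7 + 504*A^3 + 756*A^-1 + 504*A^-5 + 126*A^-9
  A^-3 * (84*d^5) = -84*A^7 - 420*A^3 - 840*A^-1 - 840*A^-5 - 420*A^-9 - 84*A^-13
  A^-5 * (36*d^6) = 36*A^7 + 216*A^3 + 540*A^-1 + 720*A^-5 + 540*A^-9 + 216*A^-13 + 36*A^-17
  A^-7 * (9*d^7) = -9*A^7 - 63*A^3 - 189*A^-1 - 315*A^-5 - 315*A^-9 - 189*A^-13 - 63*A^-17 - 9*A^-21
  A^-9 * (d^8) = A^7 + 8*A^3 + 28*A^-1 + 56*A^-5 + 70*A^-9 + 56*A^-13 + 28*A^-17 + 8*A^-21 + A^-25
Summing the groups: <K> = -A^11 - A^3 + A^-1 - A^-5 + A^-9 - A^-13 + A^-17 - A^-21 + A^-25
Normalise by the writhe: (-A^3)^(-w) = (-A^3)^(-9) = -A^-27, so f(A) = -A^-27 * <K> = A^-16 + A^-24 - A^-28 + A^-32 - A^-36 + A^-40 - A^-44 + A^-48 - A^-52.
Substitute A = t^(-1/4), i.e. A^e → t^(-e/4): V(t) = -t^13 + t^12 - t^11 + t^10 - t^9 + t^8 - t^7 + t^6 + t^4

Answer: -t^13 + t^12 - t^11 + t^10 - t^9 + t^8 - t^7 + t^6 + t^4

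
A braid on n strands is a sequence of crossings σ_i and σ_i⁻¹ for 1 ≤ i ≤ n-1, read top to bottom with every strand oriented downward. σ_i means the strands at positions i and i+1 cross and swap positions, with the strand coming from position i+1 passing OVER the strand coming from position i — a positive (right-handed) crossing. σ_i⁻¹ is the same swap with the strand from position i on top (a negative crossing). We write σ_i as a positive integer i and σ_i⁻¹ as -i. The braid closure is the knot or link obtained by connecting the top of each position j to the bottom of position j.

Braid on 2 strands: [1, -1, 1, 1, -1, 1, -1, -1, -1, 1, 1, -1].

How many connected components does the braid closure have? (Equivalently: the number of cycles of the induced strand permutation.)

Track the strand permutation on 2 strands, starting from identity.
  step 1: s1 swaps positions 1,2 -> [2 1]
  step 2: s1^-1 swaps positions 1,2 -> [1 2]
  step 3: s1 swaps positions 1,2 -> [2 1]
  step 4: s1 swaps positions 1,2 -> [1 2]
  step 5: s1^-1 swaps positions 1,2 -> [2 1]
  step 6: s1 swaps positions 1,2 -> [1 2]
  step 7: s1^-1 swaps positions 1,2 -> [2 1]
  step 8: s1^-1 swaps positions 1,2 -> [1 2]
  step 9: s1^-1 swaps positions 1,2 -> [2 1]
  step 10: s1 swaps positions 1,2 -> [1 2]
  step 11: s1 swaps positions 1,2 -> [2 1]
  step 12: s1^-1 swaps positions 1,2 -> [1 2]
Final permutation (position -> original strand): [1 2]
Closure components = cycle count of this permutation = 2.

Answer: 2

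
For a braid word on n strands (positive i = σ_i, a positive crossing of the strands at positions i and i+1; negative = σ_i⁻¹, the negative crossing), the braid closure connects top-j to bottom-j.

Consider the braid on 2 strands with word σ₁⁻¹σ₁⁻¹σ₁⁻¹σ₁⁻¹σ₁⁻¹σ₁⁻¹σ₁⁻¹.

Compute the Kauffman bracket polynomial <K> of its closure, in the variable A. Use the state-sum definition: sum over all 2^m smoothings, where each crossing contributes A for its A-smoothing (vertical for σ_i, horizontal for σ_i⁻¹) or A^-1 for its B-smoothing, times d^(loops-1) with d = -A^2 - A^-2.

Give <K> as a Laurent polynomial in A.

Braid: s1^-1 s1^-1 s1^-1 s1^-1 s1^-1 s1^-1 s1^-1 on 2 strands, 7 crossings.
Writhe w = (#positive) - (#negative) = 0 - 7 = -7.
Enumerate smoothing states for the bracket polynomial. There are 2^7 = 128 states.
Each crossing splits two ways (0=vertical, 1=horizontal). The state's weight is A^(#A-smoothings - #B-smoothings) * d^(loops - 1).
Tabulate the states by total A-exponent and number of loops L (A-exp: L × count):
  A^7: L=7 ×1
  A^5: L=6 ×7
  A^3: L=5 ×21
  A^1: L=4 ×35
  A^-1: L=3 ×35
  A^-3: L=2 ×21
  A^-5: L=1 ×7
  A^-7: L=2 ×1
Each group contributes A^e * Σ count * d^(L-1):
Powers of d = -A^2 - A^-2: d^2 = A^4 + 2 + A^-4; d^3 = -A^6 - 3*A^2 - 3*A^-2 - A^-6; d^4 = A^8 + 4*A^4 + 6 + 4*A^-4 + A^-8; d^5 = -A^10 - 5*A^6 - 10*A^2 - 10*A^-2 - 5*A^-6 - A^-10; d^6 = A^12 + 6*A^8 + 15*A^4 + 20 + 15*A^-4 + 6*A^-8 + A^-12.
  A^7 * (d^6) = A^19 + 6*A^15 + 15*A^11 + 20*A^7 + 15*A^3 + 6*A^-1 + A^-5
  A^5 * (7*d^5) = -7*A^15 - 35*A^11 - 70*A^7 - 70*A^3 - 35*A^-1 - 7*A^-5
  A^3 * (21*d^4) = 21*A^11 + 84*A^7 + 126*A^3 + 84*A^-1 + 21*A^-5
  A^1 * (35*d^3) = -35*A^7 - 105*A^3 - 105*A^-1 - 35*A^-5
  A^-1 * (35*d^2) = 35*A^3 + 70*A^-1 + 35*A^-5
  A^-3 * (21*d) = -21*A^-1 - 21*A^-5
  A^-5 * (7) = 7*A^-5
  A^-7 * (d) = -A^-5 - A^-9
Summing the groups: <K> = A^19 - A^15 + A^11 - A^7 + A^3 - A^-1 - A^-9

Answer: A^19 - A^15 + A^11 - A^7 + A^3 - A^-1 - A^-9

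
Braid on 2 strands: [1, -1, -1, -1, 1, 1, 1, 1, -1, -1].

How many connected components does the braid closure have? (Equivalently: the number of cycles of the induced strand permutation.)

Track the strand permutation on 2 strands, starting from identity.
  step 1: s1 swaps positions 1,2 -> [2 1]
  step 2: s1^-1 swaps positions 1,2 -> [1 2]
  step 3: s1^-1 swaps positions 1,2 -> [2 1]
  step 4: s1^-1 swaps positions 1,2 -> [1 2]
  step 5: s1 swaps positions 1,2 -> [2 1]
  step 6: s1 swaps positions 1,2 -> [1 2]
  step 7: s1 swaps positions 1,2 -> [2 1]
  step 8: s1 swaps positions 1,2 -> [1 2]
  step 9: s1^-1 swaps positions 1,2 -> [2 1]
  step 10: s1^-1 swaps positions 1,2 -> [1 2]
Final permutation (position -> original strand): [1 2]
Closure components = cycle count of this permutation = 2.

Answer: 2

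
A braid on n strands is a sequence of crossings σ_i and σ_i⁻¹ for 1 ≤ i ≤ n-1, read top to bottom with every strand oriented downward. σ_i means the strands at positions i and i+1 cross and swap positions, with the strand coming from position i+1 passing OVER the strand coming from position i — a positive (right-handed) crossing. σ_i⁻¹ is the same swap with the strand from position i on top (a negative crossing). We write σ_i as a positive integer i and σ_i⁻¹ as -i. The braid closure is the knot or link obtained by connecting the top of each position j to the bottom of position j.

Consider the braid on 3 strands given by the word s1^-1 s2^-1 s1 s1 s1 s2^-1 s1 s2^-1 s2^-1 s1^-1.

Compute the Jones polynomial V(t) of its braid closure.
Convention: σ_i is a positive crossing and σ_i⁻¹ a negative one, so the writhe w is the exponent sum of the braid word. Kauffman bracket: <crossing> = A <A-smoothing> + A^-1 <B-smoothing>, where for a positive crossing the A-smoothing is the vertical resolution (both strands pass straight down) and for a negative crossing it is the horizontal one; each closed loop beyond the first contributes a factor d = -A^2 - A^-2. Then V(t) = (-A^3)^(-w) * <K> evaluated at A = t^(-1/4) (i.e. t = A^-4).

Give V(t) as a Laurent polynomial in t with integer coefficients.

Braid: s1^-1 s2^-1 s1 s1 s1 s2^-1 s1 s2^-1 s2^-1 s1^-1 on 3 strands, 10 crossings.
Writhe w = (#positive) - (#negative) = 4 - 6 = -2.
Computing the Kauffman bracket via state sum. There are 2^10 = 1024 states.
Smooth each crossing (0=||, 1=⌣⌢); contribution A^(Σ sign_k(1-2s_k)) * d^(L-1).
Tabulate the states by total A-exponent and number of loops L (A-exp: L × count):
  A^10: L=5 ×1
  A^8: L=4 ×10
  A^6: L=3 ×38, L=5 ×7
  A^4: L=2 ×67, L=4 ×49, L=6 ×4
  A^2: L=1 ×46, L=3 ×130, L=5 ×33, L=7 ×1
  A^0: L=2 ×131, L=4 ×110, L=6 ×11
  A^-2: L=1 ×25, L=3 ×133, L=5 ×51, L=7 ×1
  A^-4: L=2 ×37, L=4 ×72, L=6 ×11
  A^-6: L=3 ×25, L=5 ×19, L=7 ×1
  A^-8: L=4 ×8, L=6 ×2
  A^-10: L=5 ×1
Each group contributes A^e * Σ count * d^(L-1):
Powers of d = -A^2 - A^-2: d^2 = A^4 + 2 + A^-4; d^3 = -A^6 - 3*A^2 - 3*A^-2 - A^-6; d^4 = A^8 + 4*A^4 + 6 + 4*A^-4 + A^-8; d^5 = -A^10 - 5*A^6 - 10*A^2 - 10*A^-2 - 5*A^-6 - A^-10; d^6 = A^12 + 6*A^8 + 15*A^4 + 20 + 15*A^-4 + 6*A^-8 + A^-12.
  A^10 * (d^4) = A^18 + 4*A^14 + 6*A^10 + 4*A^6 + A^2
  A^8 * (10*d^3) = -10*A^14 - 30*A^10 - 30*A^6 - 10*A^2
  A^6 * (38*d^2 + 7*d^4) = 7*A^14 + 66*A^10 + 118*A^6 + 66*A^2 + 7*A^-2
  A^4 * (67*d + 49*d^3 + 4*d^5) = -4*A^14 - 69*A^10 - 254*A^6 - 254*A^2 - 69*A^-2 - 4*A^-6
  A^2 * (46 + 130*d^2 + 33*d^4 + d^6) = A^14 + 39*A^10 + 277*A^6 + 524*A^2 + 277*A^-2 + 39*A^-6 + A^-10
  A^0 * (131*d + 110*d^3 + 11*d^5) = -11*A^10 - 165*A^6 - 571*A^2 - 571*A^-2 - 165*A^-6 - 11*A^-10
  A^-2 * (25 + 133*d^2 + 51*d^4 + d^6) = A^10 + 57*A^6 + 352*A^2 + 617*A^-2 + 352*A^-6 + 57*A^-10 + A^-14
  A^-4 * (37*d + 72*d^3 + 11*d^5) = -11*A^6 - 127*A^2 - 363*A^-2 - 363*A^-6 - 127*A^-10 - 11*A^-14
  A^-6 * (25*d^2 + 19*d^4 + d^6) = A^6 + 25*A^2 + 116*A^-2 + 184*A^-6 + 116*A^-10 + 25*A^-14 + A^-18
  A^-8 * (8*d^3 + 2*d^5) = -2*A^2 - 18*A^-2 - 44*A^-6 - 44*A^-10 - 18*A^-14 - 2*A^-18
  A^-10 * (d^4) = A^-2 + 4*A^-6 + 6*A^-10 + 4*A^-14 + A^-18
Summing the groups: <K> = A^18 - 2*A^14 + 2*A^10 - 3*A^6 + 4*A^2 - 3*A^-2 + 3*A^-6 - 2*A^-10 + A^-14
Normalise by the writhe: (-A^3)^(-w) = (-A^3)^(2) = A^6, so f(A) = A^6 * <K> = A^24 - 2*A^20 + 2*A^16 - 3*A^12 + 4*A^8 - 3*A^4 + 3 - 2*A^-4 + A^-8.
Substitute A = t^(-1/4), i.e. A^e → t^(-e/4): V(t) = t^2 - 2*t + 3 - 3*t^-1 + 4*t^-2 - 3*t^-3 + 2*t^-4 - 2*t^-5 + t^-6

Answer: t^2 - 2*t + 3 - 3*t^-1 + 4*t^-2 - 3*t^-3 + 2*t^-4 - 2*t^-5 + t^-6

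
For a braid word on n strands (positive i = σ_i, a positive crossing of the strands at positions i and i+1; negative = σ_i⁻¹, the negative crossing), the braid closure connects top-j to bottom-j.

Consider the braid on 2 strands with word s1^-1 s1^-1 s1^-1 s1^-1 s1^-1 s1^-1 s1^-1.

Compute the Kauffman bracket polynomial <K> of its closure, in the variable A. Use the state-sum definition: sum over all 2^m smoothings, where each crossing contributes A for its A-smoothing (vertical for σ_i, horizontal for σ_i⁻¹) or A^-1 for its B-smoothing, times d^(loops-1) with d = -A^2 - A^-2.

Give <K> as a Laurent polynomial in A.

Braid: s1^-1 s1^-1 s1^-1 s1^-1 s1^-1 s1^-1 s1^-1 on 2 strands, 7 crossings.
Writhe w = (#positive) - (#negative) = 0 - 7 = -7.
Computing the Kauffman bracket via state sum. There are 2^7 = 128 states.
Smooth each crossing (0=||, 1=⌣⌢); contribution A^(Σ sign_k(1-2s_k)) * d^(L-1).
Tabulate the states by total A-exponent and number of loops L (A-exp: L × count):
  A^7: L=7 ×1
  A^5: L=6 ×7
  A^3: L=5 ×21
  A^1: L=4 ×35
  A^-1: L=3 ×35
  A^-3: L=2 ×21
  A^-5: L=1 ×7
  A^-7: L=2 ×1
Each group contributes A^e * Σ count * d^(L-1):
Powers of d = -A^2 - A^-2: d^2 = A^4 + 2 + A^-4; d^3 = -A^6 - 3*A^2 - 3*A^-2 - A^-6; d^4 = A^8 + 4*A^4 + 6 + 4*A^-4 + A^-8; d^5 = -A^10 - 5*A^6 - 10*A^2 - 10*A^-2 - 5*A^-6 - A^-10; d^6 = A^12 + 6*A^8 + 15*A^4 + 20 + 15*A^-4 + 6*A^-8 + A^-12.
  A^7 * (d^6) = A^19 + 6*A^15 + 15*A^11 + 20*A^7 + 15*A^3 + 6*A^-1 + A^-5
  A^5 * (7*d^5) = -7*A^15 - 35*A^11 - 70*A^7 - 70*A^3 - 35*A^-1 - 7*A^-5
  A^3 * (21*d^4) = 21*A^11 + 84*A^7 + 126*A^3 + 84*A^-1 + 21*A^-5
  A^1 * (35*d^3) = -35*A^7 - 105*A^3 - 105*A^-1 - 35*A^-5
  A^-1 * (35*d^2) = 35*A^3 + 70*A^-1 + 35*A^-5
  A^-3 * (21*d) = -21*A^-1 - 21*A^-5
  A^-5 * (7) = 7*A^-5
  A^-7 * (d) = -A^-5 - A^-9
Summing the groups: <K> = A^19 - A^15 + A^11 - A^7 + A^3 - A^-1 - A^-9

Answer: A^19 - A^15 + A^11 - A^7 + A^3 - A^-1 - A^-9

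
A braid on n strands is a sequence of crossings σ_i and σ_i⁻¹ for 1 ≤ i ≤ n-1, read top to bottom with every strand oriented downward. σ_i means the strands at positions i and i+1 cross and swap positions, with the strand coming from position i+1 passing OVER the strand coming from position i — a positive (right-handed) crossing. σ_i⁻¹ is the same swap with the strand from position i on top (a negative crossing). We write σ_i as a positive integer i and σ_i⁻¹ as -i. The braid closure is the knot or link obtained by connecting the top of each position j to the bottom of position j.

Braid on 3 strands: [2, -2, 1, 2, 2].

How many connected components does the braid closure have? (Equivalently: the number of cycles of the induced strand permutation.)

2

Derivation:
Track the strand permutation on 3 strands, starting from identity.
  step 1: s2 swaps positions 2,3 -> [1 3 2]
  step 2: s2^-1 swaps positions 2,3 -> [1 2 3]
  step 3: s1 swaps positions 1,2 -> [2 1 3]
  step 4: s2 swaps positions 2,3 -> [2 3 1]
  step 5: s2 swaps positions 2,3 -> [2 1 3]
Final permutation (position -> original strand): [2 1 3]
Closure components = cycle count of this permutation = 2.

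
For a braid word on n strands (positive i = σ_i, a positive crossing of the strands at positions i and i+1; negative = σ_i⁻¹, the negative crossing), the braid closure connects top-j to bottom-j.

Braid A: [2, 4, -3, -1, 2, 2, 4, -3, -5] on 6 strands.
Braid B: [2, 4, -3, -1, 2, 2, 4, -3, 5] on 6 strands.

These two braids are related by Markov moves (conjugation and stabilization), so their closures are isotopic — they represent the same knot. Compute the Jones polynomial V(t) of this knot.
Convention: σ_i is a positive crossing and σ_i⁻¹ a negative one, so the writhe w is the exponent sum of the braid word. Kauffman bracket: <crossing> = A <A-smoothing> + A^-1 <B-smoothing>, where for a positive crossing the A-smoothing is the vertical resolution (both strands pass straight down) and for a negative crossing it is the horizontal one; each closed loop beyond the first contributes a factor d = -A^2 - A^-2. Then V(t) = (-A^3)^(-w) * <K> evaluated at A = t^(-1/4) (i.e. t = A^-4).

Markov-equivalent braids have isotopic closures, hence identical knot invariants. Strip the Markov moves from each word to reach a common short braid β, then compute V(t) once on β.
Braid A: s2 s4 s3^-1 s1^-1 s2 s2 s4 s3^-1 s5^-1 on 6 strands reduces by inverse Markov moves (closure unchanged at each step):
  Destabilize: the word has the form β·s5^-1 where s5^-1 occurs only as the final letter (β ∈ B_5); drop it and the last strand → 5 strands.
Reduced to β = s2 s4 s3^-1 s1^-1 s2 s2 s4 s3^-1 on 5 strands, 8 crossings.
Braid B: s2 s4 s3^-1 s1^-1 s2 s2 s4 s3^-1 s5 on 6 strands reduces by inverse Markov moves (closure unchanged at each step):
  Destabilize: the word has the form β·s5 where s5 occurs only as the final letter (β ∈ B_5); drop it and the last strand → 5 strands.
Reduced to β = s2 s4 s3^-1 s1^-1 s2 s2 s4 s3^-1 on 5 strands, 8 crossings.
Both give the same β = s2 s4 s3^-1 s1^-1 s2 s2 s4 s3^-1 on 5 strands, so one state sum suffices:
Braid: s2 s4 s3^-1 s1^-1 s2 s2 s4 s3^-1 on 5 strands, 8 crossings.
Writhe w = (#positive) - (#negative) = 5 - 3 = 2.
Enumerate smoothing states for the bracket polynomial. There are 2^8 = 256 states.
Smooth each crossing (0=||, 1=⌣⌢); contribution A^(Σ sign_k(1-2s_k)) * d^(L-1).
Tabulate the states by total A-exponent and number of loops L (A-exp: L × count):
  A^8: L=4 ×1
  A^6: L=3 ×7, L=5 ×1
  A^4: L=2 ×19, L=4 ×9
  A^2: L=1 ×19, L=3 ×35, L=5 ×2
  A^0: L=2 ×48, L=4 ×22
  A^-2: L=3 ×49, L=5 ×7
  A^-4: L=4 ×27, L=6 ×1
  A^-6: L=5 ×8
  A^-8: L=6 ×1
Each group contributes A^e * Σ count * d^(L-1):
Powers of d = -A^2 - A^-2: d^2 = A^4 + 2 + A^-4; d^3 = -A^6 - 3*A^2 - 3*A^-2 - A^-6; d^4 = A^8 + 4*A^4 + 6 + 4*A^-4 + A^-8; d^5 = -A^10 - 5*A^6 - 10*A^2 - 10*A^-2 - 5*A^-6 - A^-10.
  A^8 * (d^3) = -A^14 - 3*A^10 - 3*A^6 - A^2
  A^6 * (7*d^2 + d^4) = A^14 + 11*A^10 + 20*A^6 + 11*A^2 + A^-2
  A^4 * (19*d + 9*d^3) = -9*A^10 - 46*A^6 - 46*A^2 - 9*A^-2
  A^2 * (19 + 35*d^2 + 2*d^4) = 2*A^10 + 43*A^6 + 101*A^2 + 43*A^-2 + 2*A^-6
  A^0 * (48*d + 22*d^3) = -22*A^6 - 114*A^2 - 114*A^-2 - 22*A^-6
  A^-2 * (49*d^2 + 7*d^4) = 7*A^6 + 77*A^2 + 140*A^-2 + 77*A^-6 + 7*A^-10
  A^-4 * (27*d^3 + d^5) = -A^6 - 32*A^2 - 91*A^-2 - 91*A^-6 - 32*A^-10 - A^-14
  A^-6 * (8*d^4) = 8*A^2 + 32*A^-2 + 48*A^-6 + 32*A^-10 + 8*A^-14
  A^-8 * (d^5) = -A^2 - 5*A^-2 - 10*A^-6 - 10*A^-10 - 5*A^-14 - A^-18
Summing the groups: <K> = A^10 - 2*A^6 + 3*A^2 - 3*A^-2 + 4*A^-6 - 3*A^-10 + 2*A^-14 - A^-18
Normalise by the writhe: (-A^3)^(-w) = (-A^3)^(-2) = A^-6, so f(A) = A^-6 * <K> = A^4 - 2 + 3*A^-4 - 3*A^-8 + 4*A^-12 - 3*A^-16 + 2*A^-20 - A^-24.
Substitute A = t^(-1/4), i.e. A^e → t^(-e/4): V(t) = -t^6 + 2*t^5 - 3*t^4 + 4*t^3 - 3*t^2 + 3*t - 2 + t^-1

Answer: -t^6 + 2*t^5 - 3*t^4 + 4*t^3 - 3*t^2 + 3*t - 2 + t^-1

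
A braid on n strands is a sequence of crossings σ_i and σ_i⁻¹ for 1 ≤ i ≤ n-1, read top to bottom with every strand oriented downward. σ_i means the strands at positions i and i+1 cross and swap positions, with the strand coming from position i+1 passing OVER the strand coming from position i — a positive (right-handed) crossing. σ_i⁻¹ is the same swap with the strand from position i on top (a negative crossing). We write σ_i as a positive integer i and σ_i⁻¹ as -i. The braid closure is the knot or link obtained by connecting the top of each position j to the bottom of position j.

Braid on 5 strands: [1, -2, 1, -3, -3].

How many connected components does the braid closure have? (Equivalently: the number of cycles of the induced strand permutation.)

Track the strand permutation on 5 strands, starting from identity.
  step 1: s1 swaps positions 1,2 -> [2 1 3 4 5]
  step 2: s2^-1 swaps positions 2,3 -> [2 3 1 4 5]
  step 3: s1 swaps positions 1,2 -> [3 2 1 4 5]
  step 4: s3^-1 swaps positions 3,4 -> [3 2 4 1 5]
  step 5: s3^-1 swaps positions 3,4 -> [3 2 1 4 5]
Final permutation (position -> original strand): [3 2 1 4 5]
Closure components = cycle count of this permutation = 4.

Answer: 4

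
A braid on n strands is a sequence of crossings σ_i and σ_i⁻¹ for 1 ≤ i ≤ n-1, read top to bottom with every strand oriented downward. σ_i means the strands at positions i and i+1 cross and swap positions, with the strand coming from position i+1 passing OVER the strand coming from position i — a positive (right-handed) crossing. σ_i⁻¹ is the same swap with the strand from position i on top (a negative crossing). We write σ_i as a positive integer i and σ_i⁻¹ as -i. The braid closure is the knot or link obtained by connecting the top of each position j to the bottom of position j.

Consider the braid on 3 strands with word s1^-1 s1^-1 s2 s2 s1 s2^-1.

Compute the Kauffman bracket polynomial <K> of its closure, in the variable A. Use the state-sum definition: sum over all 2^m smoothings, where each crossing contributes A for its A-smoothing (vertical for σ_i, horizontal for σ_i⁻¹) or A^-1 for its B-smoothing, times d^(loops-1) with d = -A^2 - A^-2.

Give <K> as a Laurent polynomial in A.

Braid: s1^-1 s1^-1 s2 s2 s1 s2^-1 on 3 strands, 6 crossings.
Writhe w = (#positive) - (#negative) = 3 - 3 = 0.
Computing the Kauffman bracket via state sum. There are 2^6 = 64 states.
For each crossing: s=0 is the vertical smoothing, s=1 horizontal. Crossing k contributes A^(sign_k * (1 - 2*s_k)); loop factor d = -A^2 - A^-2.
Tabulate the states by total A-exponent and number of loops L (A-exp: L × count):
  A^6: L=2 ×1
  A^4: L=1 ×2, L=3 ×4
  A^2: L=2 ×13, L=4 ×2
  A^0: L=1 ×9, L=3 ×11
  A^-2: L=2 ×13, L=4 ×2
  A^-4: L=1 ×2, L=3 ×4
  A^-6: L=2 ×1
Each group contributes A^e * Σ count * d^(L-1):
Powers of d = -A^2 - A^-2: d^2 = A^4 + 2 + A^-4; d^3 = -A^6 - 3*A^2 - 3*A^-2 - A^-6.
  A^6 * (d) = -A^8 - A^4
  A^4 * (2 + 4*d^2) = 4*A^8 + 10*A^4 + 4
  A^2 * (13*d + 2*d^3) = -2*A^8 - 19*A^4 - 19 - 2*A^-4
  A^0 * (9 + 11*d^2) = 11*A^4 + 31 + 11*A^-4
  A^-2 * (13*d + 2*d^3) = -2*A^4 - 19 - 19*A^-4 - 2*A^-8
  A^-4 * (2 + 4*d^2) = 4 + 10*A^-4 + 4*A^-8
  A^-6 * (d) = -A^-4 - A^-8
Summing the groups: <K> = A^8 - A^4 + 1 - A^-4 + A^-8

Answer: A^8 - A^4 + 1 - A^-4 + A^-8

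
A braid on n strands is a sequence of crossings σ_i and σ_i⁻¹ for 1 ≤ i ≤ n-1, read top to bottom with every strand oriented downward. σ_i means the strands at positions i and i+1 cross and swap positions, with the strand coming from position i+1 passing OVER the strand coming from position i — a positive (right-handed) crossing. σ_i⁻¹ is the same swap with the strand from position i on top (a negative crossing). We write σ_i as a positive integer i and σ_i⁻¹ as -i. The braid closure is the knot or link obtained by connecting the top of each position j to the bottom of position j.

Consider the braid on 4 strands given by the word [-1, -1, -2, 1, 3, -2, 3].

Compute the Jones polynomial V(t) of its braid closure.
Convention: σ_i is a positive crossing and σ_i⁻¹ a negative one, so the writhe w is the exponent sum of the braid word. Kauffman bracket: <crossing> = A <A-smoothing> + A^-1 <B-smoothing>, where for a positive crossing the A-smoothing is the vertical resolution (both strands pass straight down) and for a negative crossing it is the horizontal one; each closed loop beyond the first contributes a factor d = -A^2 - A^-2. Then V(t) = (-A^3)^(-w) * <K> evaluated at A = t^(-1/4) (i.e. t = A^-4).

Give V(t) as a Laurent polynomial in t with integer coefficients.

Braid: s1^-1 s1^-1 s2^-1 s1 s3 s2^-1 s3 on 4 strands, 7 crossings.
Writhe w = (#positive) - (#negative) = 3 - 4 = -1.
Computing the Kauffman bracket via state sum. There are 2^7 = 128 states.
Each crossing splits two ways (0=vertical, 1=horizontal). The state's weight is A^(#A-smoothings - #B-smoothings) * d^(loops - 1).
Tabulate the states by total A-exponent and number of loops L (A-exp: L × count):
  A^7: L=4 ×1
  A^5: L=3 ×7
  A^3: L=2 ×17, L=4 ×4
  A^1: L=1 ×14, L=3 ×20, L=5 ×1
  A^-1: L=2 ×27, L=4 ×8
  A^-3: L=1 ×5, L=3 ×15, L=5 ×1
  A^-5: L=2 ×4, L=4 ×3
  A^-7: L=3 ×1
Each group contributes A^e * Σ count * d^(L-1):
Powers of d = -A^2 - A^-2: d^2 = A^4 + 2 + A^-4; d^3 = -A^6 - 3*A^2 - 3*A^-2 - A^-6; d^4 = A^8 + 4*A^4 + 6 + 4*A^-4 + A^-8.
  A^7 * (d^3) = -A^13 - 3*A^9 - 3*A^5 - A
  A^5 * (7*d^2) = 7*A^9 + 14*A^5 + 7*A
  A^3 * (17*d + 4*d^3) = -4*A^9 - 29*A^5 - 29*A - 4*A^-3
  A^1 * (14 + 20*d^2 + d^4) = A^9 + 24*A^5 + 60*A + 24*A^-3 + A^-7
  A^-1 * (27*d + 8*d^3) = -8*A^5 - 51*A - 51*A^-3 - 8*A^-7
  A^-3 * (5 + 15*d^2 + d^4) = A^5 + 19*A + 41*A^-3 + 19*A^-7 + A^-11
  A^-5 * (4*d + 3*d^3) = -3*A - 13*A^-3 - 13*A^-7 - 3*A^-11
  A^-7 * (d^2) = A^-3 + 2*A^-7 + A^-11
Summing the groups: <K> = -A^13 + A^9 - A^5 + 2*A - 2*A^-3 + A^-7 - A^-11
Normalise by the writhe: (-A^3)^(-w) = (-A^3)^(1) = -A^3, so f(A) = -A^3 * <K> = A^16 - A^12 + A^8 - 2*A^4 + 2 - A^-4 + A^-8.
Substitute A = t^(-1/4), i.e. A^e → t^(-e/4): V(t) = t^2 - t + 2 - 2*t^-1 + t^-2 - t^-3 + t^-4

Answer: t^2 - t + 2 - 2*t^-1 + t^-2 - t^-3 + t^-4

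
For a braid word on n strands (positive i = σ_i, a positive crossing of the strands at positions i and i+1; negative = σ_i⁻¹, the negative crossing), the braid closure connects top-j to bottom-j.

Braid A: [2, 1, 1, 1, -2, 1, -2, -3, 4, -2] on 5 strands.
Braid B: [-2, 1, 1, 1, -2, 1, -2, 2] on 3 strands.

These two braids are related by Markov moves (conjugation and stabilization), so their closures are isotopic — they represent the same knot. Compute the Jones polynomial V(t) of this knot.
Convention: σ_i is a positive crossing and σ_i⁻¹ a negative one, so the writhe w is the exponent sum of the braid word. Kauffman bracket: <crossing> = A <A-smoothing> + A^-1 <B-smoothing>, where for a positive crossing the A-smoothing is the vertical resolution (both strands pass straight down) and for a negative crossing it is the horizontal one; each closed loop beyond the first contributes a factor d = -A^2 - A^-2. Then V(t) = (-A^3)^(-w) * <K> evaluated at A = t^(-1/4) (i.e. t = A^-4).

t^5 - 2*t^4 + 2*t^3 - 2*t^2 + 2*t - 1 + t^-1

Derivation:
Markov-equivalent braids have isotopic closures, hence identical knot invariants. Strip the Markov moves from each word to reach a common short braid β, then compute V(t) once on β.
Braid A: s2 s1 s1 s1 s2^-1 s1 s2^-1 s3^-1 s4 s2^-1 on 5 strands reduces by inverse Markov moves (closure unchanged at each step):
  Deconjugate: the word is γ·β·γ⁻¹ with γ = s2 (prefix) and γ⁻¹ = s2^-1 (suffix); strip both.
  Destabilize: the word has the form β·s4 where s4 occurs only as the final letter (β ∈ B_4); drop it and the last strand → 4 strands.
  Destabilize: the word has the form β·s3^-1 where s3^-1 occurs only as the final letter (β ∈ B_3); drop it and the last strand → 3 strands.
Reduced to β = s1 s1 s1 s2^-1 s1 s2^-1 on 3 strands, 6 crossings.
Braid B: s2^-1 s1 s1 s1 s2^-1 s1 s2^-1 s2 on 3 strands reduces by inverse Markov moves (closure unchanged at each step):
  Deconjugate: the word is γ·β·γ⁻¹ with γ = s2^-1 (prefix) and γ⁻¹ = s2 (suffix); strip both.
Reduced to β = s1 s1 s1 s2^-1 s1 s2^-1 on 3 strands, 6 crossings.
Both give the same β = s1 s1 s1 s2^-1 s1 s2^-1 on 3 strands, so one state sum suffices:
Braid: s1 s1 s1 s2^-1 s1 s2^-1 on 3 strands, 6 crossings.
Writhe w = (#positive) - (#negative) = 4 - 2 = 2.
State-sum expansion of <K>. There are 2^6 = 64 states.
Smooth each crossing (0=||, 1=⌣⌢); contribution A^(Σ sign_k(1-2s_k)) * d^(L-1).
Tabulate the states by total A-exponent and number of loops L (A-exp: L × count):
  A^6: L=3 ×1
  A^4: L=2 ×6
  A^2: L=1 ×11, L=3 ×4
  A^0: L=2 ×19, L=4 ×1
  A^-2: L=3 ×15
  A^-4: L=4 ×6
  A^-6: L=5 ×1
Each group contributes A^e * Σ count * d^(L-1):
Powers of d = -A^2 - A^-2: d^2 = A^4 + 2 + A^-4; d^3 = -A^6 - 3*A^2 - 3*A^-2 - A^-6; d^4 = A^8 + 4*A^4 + 6 + 4*A^-4 + A^-8.
  A^6 * (d^2) = A^10 + 2*A^6 + A^2
  A^4 * (6*d) = -6*A^6 - 6*A^2
  A^2 * (11 + 4*d^2) = 4*A^6 + 19*A^2 + 4*A^-2
  A^0 * (19*d + d^3) = -A^6 - 22*A^2 - 22*A^-2 - A^-6
  A^-2 * (15*d^2) = 15*A^2 + 30*A^-2 + 15*A^-6
  A^-4 * (6*d^3) = -6*A^2 - 18*A^-2 - 18*A^-6 - 6*A^-10
  A^-6 * (d^4) = A^2 + 4*A^-2 + 6*A^-6 + 4*A^-10 + A^-14
Summing the groups: <K> = A^10 - A^6 + 2*A^2 - 2*A^-2 + 2*A^-6 - 2*A^-10 + A^-14
Normalise by the writhe: (-A^3)^(-w) = (-A^3)^(-2) = A^-6, so f(A) = A^-6 * <K> = A^4 - 1 + 2*A^-4 - 2*A^-8 + 2*A^-12 - 2*A^-16 + A^-20.
Substitute A = t^(-1/4), i.e. A^e → t^(-e/4): V(t) = t^5 - 2*t^4 + 2*t^3 - 2*t^2 + 2*t - 1 + t^-1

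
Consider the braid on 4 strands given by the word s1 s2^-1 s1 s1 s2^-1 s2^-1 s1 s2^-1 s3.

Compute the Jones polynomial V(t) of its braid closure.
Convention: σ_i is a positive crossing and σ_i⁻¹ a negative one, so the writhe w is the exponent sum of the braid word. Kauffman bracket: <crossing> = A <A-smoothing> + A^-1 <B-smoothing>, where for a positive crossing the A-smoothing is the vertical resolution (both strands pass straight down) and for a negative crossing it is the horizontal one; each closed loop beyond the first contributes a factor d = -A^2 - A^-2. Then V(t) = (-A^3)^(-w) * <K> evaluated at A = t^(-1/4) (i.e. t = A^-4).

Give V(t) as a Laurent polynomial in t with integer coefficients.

The presented braid s1 s2^-1 s1 s1 s2^-1 s2^-1 s1 s2^-1 s3 on 4 strands reduces by inverse Markov moves (closure unchanged at each step):
  Destabilize: the word has the form β·s3 where s3 occurs only as the final letter (β ∈ B_3); drop it and the last strand → 3 strands.
Reduced to β = s1 s2^-1 s1 s1 s2^-1 s2^-1 s1 s2^-1 on 3 strands, 8 crossings.
Compute on β:
Braid: s1 s2^-1 s1 s1 s2^-1 s2^-1 s1 s2^-1 on 3 strands, 8 crossings.
Writhe w = (#positive) - (#negative) = 4 - 4 = 0.
State-sum expansion of <K>. There are 2^8 = 256 states.
Each crossing splits two ways (0=vertical, 1=horizontal). The state's weight is A^(#A-smoothings - #B-smoothings) * d^(loops - 1).
Tabulate the states by total A-exponent and number of loops L (A-exp: L × count):
  A^8: L=5 ×1
  A^6: L=4 ×8
  A^4: L=3 ×27, L=5 ×1
  A^2: L=2 ×47, L=4 ×9
  A^0: L=1 ×37, L=3 ×32, L=5 ×1
  A^-2: L=2 ×47, L=4 ×9
  A^-4: L=3 ×27, L=5 ×1
  A^-6: L=4 ×8
  A^-8: L=5 ×1
Each group contributes A^e * Σ count * d^(L-1):
Powers of d = -A^2 - A^-2: d^2 = A^4 + 2 + A^-4; d^3 = -A^6 - 3*A^2 - 3*A^-2 - A^-6; d^4 = A^8 + 4*A^4 + 6 + 4*A^-4 + A^-8.
  A^8 * (d^4) = A^16 + 4*A^12 + 6*A^8 + 4*A^4 + 1
  A^6 * (8*d^3) = -8*A^12 - 24*A^8 - 24*A^4 - 8
  A^4 * (27*d^2 + d^4) = A^12 + 31*A^8 + 60*A^4 + 31 + A^-4
  A^2 * (47*d + 9*d^3) = -9*A^8 - 74*A^4 - 74 - 9*A^-4
  A^0 * (37 + 32*d^2 + d^4) = A^8 + 36*A^4 + 107 + 36*A^-4 + A^-8
  A^-2 * (47*d + 9*d^3) = -9*A^4 - 74 - 74*A^-4 - 9*A^-8
  A^-4 * (27*d^2 + d^4) = A^4 + 31 + 60*A^-4 + 31*A^-8 + A^-12
  A^-6 * (8*d^3) = -8 - 24*A^-4 - 24*A^-8 - 8*A^-12
  A^-8 * (d^4) = 1 + 4*A^-4 + 6*A^-8 + 4*A^-12 + A^-16
Summing the groups: <K> = A^16 - 3*A^12 + 5*A^8 - 6*A^4 + 7 - 6*A^-4 + 5*A^-8 - 3*A^-12 + A^-16
Normalise by the writhe: (-A^3)^(-w) = (-A^3)^(0) = 1, so f(A) = 1 * <K> = A^16 - 3*A^12 + 5*A^8 - 6*A^4 + 7 - 6*A^-4 + 5*A^-8 - 3*A^-12 + A^-16.
Substitute A = t^(-1/4), i.e. A^e → t^(-e/4): V(t) = t^4 - 3*t^3 + 5*t^2 - 6*t + 7 - 6*t^-1 + 5*t^-2 - 3*t^-3 + t^-4

Answer: t^4 - 3*t^3 + 5*t^2 - 6*t + 7 - 6*t^-1 + 5*t^-2 - 3*t^-3 + t^-4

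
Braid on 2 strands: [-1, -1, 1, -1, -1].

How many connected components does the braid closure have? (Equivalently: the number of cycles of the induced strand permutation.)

1

Derivation:
Track the strand permutation on 2 strands, starting from identity.
  step 1: s1^-1 swaps positions 1,2 -> [2 1]
  step 2: s1^-1 swaps positions 1,2 -> [1 2]
  step 3: s1 swaps positions 1,2 -> [2 1]
  step 4: s1^-1 swaps positions 1,2 -> [1 2]
  step 5: s1^-1 swaps positions 1,2 -> [2 1]
Final permutation (position -> original strand): [2 1]
Closure components = cycle count of this permutation = 1.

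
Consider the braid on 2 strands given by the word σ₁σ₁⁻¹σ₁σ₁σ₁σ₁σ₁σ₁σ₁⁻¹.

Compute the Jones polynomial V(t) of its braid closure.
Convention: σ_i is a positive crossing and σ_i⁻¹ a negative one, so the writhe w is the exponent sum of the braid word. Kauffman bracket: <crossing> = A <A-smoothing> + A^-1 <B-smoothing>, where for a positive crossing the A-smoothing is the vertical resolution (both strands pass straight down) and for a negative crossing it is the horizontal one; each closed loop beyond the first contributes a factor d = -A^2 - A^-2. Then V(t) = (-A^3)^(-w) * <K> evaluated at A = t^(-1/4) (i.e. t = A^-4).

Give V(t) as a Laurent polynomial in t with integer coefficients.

The presented braid s1 s1^-1 s1 s1 s1 s1 s1 s1 s1^-1 on 2 strands reduces by inverse Markov moves (closure unchanged at each step):
  Deconjugate: the word is γ·β·γ⁻¹ with γ = s1 s1^-1 (prefix) and γ⁻¹ = s1 s1^-1 (suffix); strip both.
Reduced to β = s1 s1 s1 s1 s1 on 2 strands, 5 crossings.
Compute on β:
Braid: s1 s1 s1 s1 s1 on 2 strands, 5 crossings.
Writhe w = (#positive) - (#negative) = 5 - 0 = 5.
State-sum expansion of <K>. There are 2^5 = 32 states.
For each crossing: s=0 is the vertical smoothing, s=1 horizontal. Crossing k contributes A^(sign_k * (1 - 2*s_k)); loop factor d = -A^2 - A^-2.
  state 00000: A-exp=+5, loops=2, term = A^5 * d^1
  state 00001: A-exp=+3, loops=1, term = A^3 * d^0
  state 00010: A-exp=+3, loops=1, term = A^3 * d^0
  state 00011: A-exp=+1, loops=2, term = A^1 * d^1
  state 00100: A-exp=+3, loops=1, term = A^3 * d^0
  state 00101: A-exp=+1, loops=2, term = A^1 * d^1
  state 00110: A-exp=+1, loops=2, term = A^1 * d^1
  state 00111: A-exp=-1, loops=3, term = A^-1 * d^2
  state 01000: A-exp=+3, loops=1, term = A^3 * d^0
  state 01001: A-exp=+1, loops=2, term = A^1 * d^1
  state 01010: A-exp=+1, loops=2, term = A^1 * d^1
  state 01011: A-exp=-1, loops=3, term = A^-1 * d^2
  state 01100: A-exp=+1, loops=2, term = A^1 * d^1
  state 01101: A-exp=-1, loops=3, term = A^-1 * d^2
  state 01110: A-exp=-1, loops=3, term = A^-1 * d^2
  state 01111: A-exp=-3, loops=4, term = A^-3 * d^3
  state 10000: A-exp=+3, loops=1, term = A^3 * d^0
  state 10001: A-exp=+1, loops=2, term = A^1 * d^1
  state 10010: A-exp=+1, loops=2, term = A^1 * d^1
  state 10011: A-exp=-1, loops=3, term = A^-1 * d^2
  state 10100: A-exp=+1, loops=2, term = A^1 * d^1
  state 10101: A-exp=-1, loops=3, term = A^-1 * d^2
  state 10110: A-exp=-1, loops=3, term = A^-1 * d^2
  state 10111: A-exp=-3, loops=4, term = A^-3 * d^3
  state 11000: A-exp=+1, loops=2, term = A^1 * d^1
  state 11001: A-exp=-1, loops=3, term = A^-1 * d^2
  state 11010: A-exp=-1, loops=3, term = A^-1 * d^2
  state 11011: A-exp=-3, loops=4, term = A^-3 * d^3
  state 11100: A-exp=-1, loops=3, term = A^-1 * d^2
  state 11101: A-exp=-3, loops=4, term = A^-3 * d^3
  state 11110: A-exp=-3, loops=4, term = A^-3 * d^3
  state 11111: A-exp=-5, loops=5, term = A^-5 * d^4
Collect the terms by A-exponent (count of states per loop number):
Powers of d = -A^2 - A^-2: d^2 = A^4 + 2 + A^-4; d^3 = -A^6 - 3*A^2 - 3*A^-2 - A^-6; d^4 = A^8 + 4*A^4 + 6 + 4*A^-4 + A^-8.
  A^5 * (d) = -A^7 - A^3
  A^3 * (5) = 5*A^3
  A^1 * (10*d) = -10*A^3 - 10*A^-1
  A^-1 * (10*d^2) = 10*A^3 + 20*A^-1 + 10*A^-5
  A^-3 * (5*d^3) = -5*A^3 - 15*A^-1 - 15*A^-5 - 5*A^-9
  A^-5 * (d^4) = A^3 + 4*A^-1 + 6*A^-5 + 4*A^-9 + A^-13
Summing the groups: <K> = -A^7 - A^-1 + A^-5 - A^-9 + A^-13
Normalise by the writhe: (-A^3)^(-w) = (-A^3)^(-5) = -A^-15, so f(A) = -A^-15 * <K> = A^-8 + A^-16 - A^-20 + A^-24 - A^-28.
Substitute A = t^(-1/4), i.e. A^e → t^(-e/4): V(t) = -t^7 + t^6 - t^5 + t^4 + t^2

Answer: -t^7 + t^6 - t^5 + t^4 + t^2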